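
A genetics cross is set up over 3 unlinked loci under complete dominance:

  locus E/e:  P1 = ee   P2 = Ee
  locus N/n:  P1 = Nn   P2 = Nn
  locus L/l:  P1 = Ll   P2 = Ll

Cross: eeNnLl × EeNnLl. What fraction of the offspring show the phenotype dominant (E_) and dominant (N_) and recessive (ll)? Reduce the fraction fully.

eeNnLl gametes: eNL×2, eNl×2, enL×2, enl×2
EeNnLl gametes: ENL×1, ENl×1, EnL×1, Enl×1, eNL×1, eNl×1, enL×1, enl×1
eeNnLl×EeNnLl grid (8·8=64): EeNNLL=2 EeNNLl=4 EeNNll=2 EeNnLL=4 EeNnLl=8 EeNnll=4 EennLL=2 EennLl=4 Eennll=2 eeNNLL=2 eeNNLl=4 eeNNll=2 eeNnLL=4 eeNnLl=8 eeNnll=4 eennLL=2 eennLl=4 eennll=2
E_ N_ ll hits 6/64; gcd=2; 6÷2/64÷2 = 3/32

P(E_ N_ ll) = 3/32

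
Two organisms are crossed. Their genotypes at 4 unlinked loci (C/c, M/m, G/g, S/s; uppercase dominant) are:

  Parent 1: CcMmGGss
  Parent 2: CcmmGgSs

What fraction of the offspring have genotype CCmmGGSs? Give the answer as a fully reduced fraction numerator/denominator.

CcMmGGss gametes: CMGs×4, CmGs×4, cMGs×4, cmGs×4
CcmmGgSs gametes: CmGS×2, CmGs×2, CmgS×2, Cmgs×2, cmGS×2, cmGs×2, cmgS×2, cmgs×2
CcMmGGss×CcmmGgSs grid (16·16=256): CCMmGGSs=8 CCMmGGss=8 CCMmGgSs=8 CCMmGgss=8 CCmmGGSs=8 CCmmGGss=8 CCmmGgSs=8 CCmmGgss=8 CcMmGGSs=16 CcMmGGss=16 CcMmGgSs=16 CcMmGgss=16 CcmmGGSs=16 CcmmGGss=16 CcmmGgSs=16 CcmmGgss=16 ccMmGGSs=8 ccMmGGss=8 ccMmGgSs=8 ccMmGgss=8 ccmmGGSs=8 ccmmGGss=8 ccmmGgSs=8 ccmmGgss=8
CCmmGGSs hits 8/256; gcd=8; 8÷8/256÷8 = 1/32

P(CCmmGGSs) = 1/32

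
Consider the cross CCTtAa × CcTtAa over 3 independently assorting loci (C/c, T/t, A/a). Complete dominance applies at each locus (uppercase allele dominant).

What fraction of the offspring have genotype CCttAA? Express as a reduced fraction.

P(CCttAA) = 1/32

CCTtAa gametes: CTA×2, CTa×2, CtA×2, Cta×2
CcTtAa gametes: CTA×1, CTa×1, CtA×1, Cta×1, cTA×1, cTa×1, ctA×1, cta×1
CCTtAa×CcTtAa grid (8·8=64): CCTTAA=2 CCTTAa=4 CCTTaa=2 CCTtAA=4 CCTtAa=8 CCTtaa=4 CCttAA=2 CCttAa=4 CCttaa=2 CcTTAA=2 CcTTAa=4 CcTTaa=2 CcTtAA=4 CcTtAa=8 CcTtaa=4 CcttAA=2 CcttAa=4 Ccttaa=2
CCttAA hits 2/64; gcd=2; 2÷2/64÷2 = 1/32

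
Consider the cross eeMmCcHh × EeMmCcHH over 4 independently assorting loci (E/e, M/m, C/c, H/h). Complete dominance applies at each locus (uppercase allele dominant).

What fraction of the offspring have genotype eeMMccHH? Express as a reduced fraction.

eeMmCcHh gametes: eMCH×2, eMCh×2, eMcH×2, eMch×2, emCH×2, emCh×2, emcH×2, emch×2
EeMmCcHH gametes: EMCH×2, EMcH×2, EmCH×2, EmcH×2, eMCH×2, eMcH×2, emCH×2, emcH×2
eeMmCcHh×EeMmCcHH grid (16·16=256): EeMMCCHH=4 EeMMCCHh=4 EeMMCcHH=8 EeMMCcHh=8 EeMMccHH=4 EeMMccHh=4 EeMmCCHH=8 EeMmCCHh=8 EeMmCcHH=16 EeMmCcHh=16 EeMmccHH=8 EeMmccHh=8 EemmCCHH=4 EemmCCHh=4 EemmCcHH=8 EemmCcHh=8 EemmccHH=4 EemmccHh=4 eeMMCCHH=4 eeMMCCHh=4 eeMMCcHH=8 eeMMCcHh=8 eeMMccHH=4 eeMMccHh=4 eeMmCCHH=8 eeMmCCHh=8 eeMmCcHH=16 eeMmCcHh=16 eeMmccHH=8 eeMmccHh=8 eemmCCHH=4 eemmCCHh=4 eemmCcHH=8 eemmCcHh=8 eemmccHH=4 eemmccHh=4
eeMMccHH hits 4/256; gcd=4; 4÷4/256÷4 = 1/64

P(eeMMccHH) = 1/64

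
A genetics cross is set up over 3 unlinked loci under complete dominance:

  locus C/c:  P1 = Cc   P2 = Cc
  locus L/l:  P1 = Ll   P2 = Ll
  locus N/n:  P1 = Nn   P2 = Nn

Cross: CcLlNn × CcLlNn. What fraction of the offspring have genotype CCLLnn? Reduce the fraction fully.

CcLlNn gametes: CLN×1, CLn×1, ClN×1, Cln×1, cLN×1, cLn×1, clN×1, cln×1
CcLlNn gametes: CLN×1, CLn×1, ClN×1, Cln×1, cLN×1, cLn×1, clN×1, cln×1
CcLlNn×CcLlNn grid (8·8=64): CCLLNN=1 CCLLNn=2 CCLLnn=1 CCLlNN=2 CCLlNn=4 CCLlnn=2 CCllNN=1 CCllNn=2 CCllnn=1 CcLLNN=2 CcLLNn=4 CcLLnn=2 CcLlNN=4 CcLlNn=8 CcLlnn=4 CcllNN=2 CcllNn=4 Ccllnn=2 ccLLNN=1 ccLLNn=2 ccLLnn=1 ccLlNN=2 ccLlNn=4 ccLlnn=2 ccllNN=1 ccllNn=2 ccllnn=1
CCLLnn hits 1/64; gcd=1; 1÷1/64÷1 = 1/64

P(CCLLnn) = 1/64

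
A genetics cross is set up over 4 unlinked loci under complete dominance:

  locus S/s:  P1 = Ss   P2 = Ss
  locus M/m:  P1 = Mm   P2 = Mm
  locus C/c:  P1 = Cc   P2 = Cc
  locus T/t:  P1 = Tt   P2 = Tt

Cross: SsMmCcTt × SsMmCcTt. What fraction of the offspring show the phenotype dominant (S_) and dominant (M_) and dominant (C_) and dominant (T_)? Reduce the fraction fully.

SsMmCcTt gametes: SMCT×1, SMCt×1, SMcT×1, SMct×1, SmCT×1, SmCt×1, SmcT×1, Smct×1, sMCT×1, sMCt×1, sMcT×1, sMct×1, smCT×1, smCt×1, smcT×1, smct×1
SsMmCcTt gametes: SMCT×1, SMCt×1, SMcT×1, SMct×1, SmCT×1, SmCt×1, SmcT×1, Smct×1, sMCT×1, sMCt×1, sMcT×1, sMct×1, smCT×1, smCt×1, smcT×1, smct×1
SsMmCcTt×SsMmCcTt grid (16·16=256): SSMMCCTT=1 SSMMCCTt=2 SSMMCCtt=1 SSMMCcTT=2 SSMMCcTt=4 SSMMCctt=2 SSMMccTT=1 SSMMccTt=2 SSMMcctt=1 SSMmCCTT=2 SSMmCCTt=4 SSMmCCtt=2 SSMmCcTT=4 SSMmCcTt=8 SSMmCctt=4 SSMmccTT=2 SSMmccTt=4 SSMmcctt=2 SSmmCCTT=1 SSmmCCTt=2 SSmmCCtt=1 SSmmCcTT=2 SSmmCcTt=4 SSmmCctt=2 SSmmccTT=1 SSmmccTt=2 SSmmcctt=1 SsMMCCTT=2 SsMMCCTt=4 SsMMCCtt=2 SsMMCcTT=4 SsMMCcTt=8 SsMMCctt=4 SsMMccTT=2 SsMMccTt=4 SsMMcctt=2 SsMmCCTT=4 SsMmCCTt=8 SsMmCCtt=4 SsMmCcTT=8 SsMmCcTt=16 SsMmCctt=8 SsMmccTT=4 SsMmccTt=8 SsMmcctt=4 SsmmCCTT=2 SsmmCCTt=4 SsmmCCtt=2 SsmmCcTT=4 SsmmCcTt=8 SsmmCctt=4 SsmmccTT=2 SsmmccTt=4 Ssmmcctt=2 ssMMCCTT=1 ssMMCCTt=2 ssMMCCtt=1 ssMMCcTT=2 ssMMCcTt=4 ssMMCctt=2 ssMMccTT=1 ssMMccTt=2 ssMMcctt=1 ssMmCCTT=2 ssMmCCTt=4 ssMmCCtt=2 ssMmCcTT=4 ssMmCcTt=8 ssMmCctt=4 ssMmccTT=2 ssMmccTt=4 ssMmcctt=2 ssmmCCTT=1 ssmmCCTt=2 ssmmCCtt=1 ssmmCcTT=2 ssmmCcTt=4 ssmmCctt=2 ssmmccTT=1 ssmmccTt=2 ssmmcctt=1
S_ M_ C_ T_ hits 81/256; gcd=1; 81÷1/256÷1 = 81/256

P(S_ M_ C_ T_) = 81/256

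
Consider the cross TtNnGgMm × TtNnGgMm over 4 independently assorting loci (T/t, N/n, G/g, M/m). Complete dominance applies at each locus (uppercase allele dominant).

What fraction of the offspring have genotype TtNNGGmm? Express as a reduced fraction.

TtNnGgMm gametes: TNGM×1, TNGm×1, TNgM×1, TNgm×1, TnGM×1, TnGm×1, TngM×1, Tngm×1, tNGM×1, tNGm×1, tNgM×1, tNgm×1, tnGM×1, tnGm×1, tngM×1, tngm×1
TtNnGgMm gametes: TNGM×1, TNGm×1, TNgM×1, TNgm×1, TnGM×1, TnGm×1, TngM×1, Tngm×1, tNGM×1, tNGm×1, tNgM×1, tNgm×1, tnGM×1, tnGm×1, tngM×1, tngm×1
TtNnGgMm×TtNnGgMm grid (16·16=256): TTNNGGMM=1 TTNNGGMm=2 TTNNGGmm=1 TTNNGgMM=2 TTNNGgMm=4 TTNNGgmm=2 TTNNggMM=1 TTNNggMm=2 TTNNggmm=1 TTNnGGMM=2 TTNnGGMm=4 TTNnGGmm=2 TTNnGgMM=4 TTNnGgMm=8 TTNnGgmm=4 TTNnggMM=2 TTNnggMm=4 TTNnggmm=2 TTnnGGMM=1 TTnnGGMm=2 TTnnGGmm=1 TTnnGgMM=2 TTnnGgMm=4 TTnnGgmm=2 TTnnggMM=1 TTnnggMm=2 TTnnggmm=1 TtNNGGMM=2 TtNNGGMm=4 TtNNGGmm=2 TtNNGgMM=4 TtNNGgMm=8 TtNNGgmm=4 TtNNggMM=2 TtNNggMm=4 TtNNggmm=2 TtNnGGMM=4 TtNnGGMm=8 TtNnGGmm=4 TtNnGgMM=8 TtNnGgMm=16 TtNnGgmm=8 TtNnggMM=4 TtNnggMm=8 TtNnggmm=4 TtnnGGMM=2 TtnnGGMm=4 TtnnGGmm=2 TtnnGgMM=4 TtnnGgMm=8 TtnnGgmm=4 TtnnggMM=2 TtnnggMm=4 Ttnnggmm=2 ttNNGGMM=1 ttNNGGMm=2 ttNNGGmm=1 ttNNGgMM=2 ttNNGgMm=4 ttNNGgmm=2 ttNNggMM=1 ttNNggMm=2 ttNNggmm=1 ttNnGGMM=2 ttNnGGMm=4 ttNnGGmm=2 ttNnGgMM=4 ttNnGgMm=8 ttNnGgmm=4 ttNnggMM=2 ttNnggMm=4 ttNnggmm=2 ttnnGGMM=1 ttnnGGMm=2 ttnnGGmm=1 ttnnGgMM=2 ttnnGgMm=4 ttnnGgmm=2 ttnnggMM=1 ttnnggMm=2 ttnnggmm=1
TtNNGGmm hits 2/256; gcd=2; 2÷2/256÷2 = 1/128

P(TtNNGGmm) = 1/128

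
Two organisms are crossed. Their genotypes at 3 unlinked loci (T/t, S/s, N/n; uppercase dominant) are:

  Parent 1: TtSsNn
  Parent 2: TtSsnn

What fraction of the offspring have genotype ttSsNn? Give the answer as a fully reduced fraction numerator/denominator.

TtSsNn gametes: TSN×1, TSn×1, TsN×1, Tsn×1, tSN×1, tSn×1, tsN×1, tsn×1
TtSsnn gametes: TSn×2, Tsn×2, tSn×2, tsn×2
TtSsNn×TtSsnn grid (8·8=64): TTSSNn=2 TTSSnn=2 TTSsNn=4 TTSsnn=4 TTssNn=2 TTssnn=2 TtSSNn=4 TtSSnn=4 TtSsNn=8 TtSsnn=8 TtssNn=4 Ttssnn=4 ttSSNn=2 ttSSnn=2 ttSsNn=4 ttSsnn=4 ttssNn=2 ttssnn=2
ttSsNn hits 4/64; gcd=4; 4÷4/64÷4 = 1/16

P(ttSsNn) = 1/16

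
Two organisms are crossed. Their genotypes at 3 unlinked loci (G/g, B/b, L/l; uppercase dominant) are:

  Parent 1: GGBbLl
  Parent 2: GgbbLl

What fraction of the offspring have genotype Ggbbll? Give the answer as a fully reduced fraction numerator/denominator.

GGBbLl gametes: GBL×2, GBl×2, GbL×2, Gbl×2
GgbbLl gametes: GbL×2, Gbl×2, gbL×2, gbl×2
GGBbLl×GgbbLl grid (8·8=64): GGBbLL=4 GGBbLl=8 GGBbll=4 GGbbLL=4 GGbbLl=8 GGbbll=4 GgBbLL=4 GgBbLl=8 GgBbll=4 GgbbLL=4 GgbbLl=8 Ggbbll=4
Ggbbll hits 4/64; gcd=4; 4÷4/64÷4 = 1/16

P(Ggbbll) = 1/16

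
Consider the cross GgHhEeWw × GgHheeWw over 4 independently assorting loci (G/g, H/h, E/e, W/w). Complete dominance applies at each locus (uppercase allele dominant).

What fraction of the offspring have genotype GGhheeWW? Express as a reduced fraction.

P(GGhheeWW) = 1/128

GgHhEeWw gametes: GHEW×1, GHEw×1, GHeW×1, GHew×1, GhEW×1, GhEw×1, GheW×1, Ghew×1, gHEW×1, gHEw×1, gHeW×1, gHew×1, ghEW×1, ghEw×1, gheW×1, ghew×1
GgHheeWw gametes: GHeW×2, GHew×2, GheW×2, Ghew×2, gHeW×2, gHew×2, gheW×2, ghew×2
GgHhEeWw×GgHheeWw grid (16·16=256): GGHHEeWW=2 GGHHEeWw=4 GGHHEeww=2 GGHHeeWW=2 GGHHeeWw=4 GGHHeeww=2 GGHhEeWW=4 GGHhEeWw=8 GGHhEeww=4 GGHheeWW=4 GGHheeWw=8 GGHheeww=4 GGhhEeWW=2 GGhhEeWw=4 GGhhEeww=2 GGhheeWW=2 GGhheeWw=4 GGhheeww=2 GgHHEeWW=4 GgHHEeWw=8 GgHHEeww=4 GgHHeeWW=4 GgHHeeWw=8 GgHHeeww=4 GgHhEeWW=8 GgHhEeWw=16 GgHhEeww=8 GgHheeWW=8 GgHheeWw=16 GgHheeww=8 GghhEeWW=4 GghhEeWw=8 GghhEeww=4 GghheeWW=4 GghheeWw=8 Gghheeww=4 ggHHEeWW=2 ggHHEeWw=4 ggHHEeww=2 ggHHeeWW=2 ggHHeeWw=4 ggHHeeww=2 ggHhEeWW=4 ggHhEeWw=8 ggHhEeww=4 ggHheeWW=4 ggHheeWw=8 ggHheeww=4 gghhEeWW=2 gghhEeWw=4 gghhEeww=2 gghheeWW=2 gghheeWw=4 gghheeww=2
GGhheeWW hits 2/256; gcd=2; 2÷2/256÷2 = 1/128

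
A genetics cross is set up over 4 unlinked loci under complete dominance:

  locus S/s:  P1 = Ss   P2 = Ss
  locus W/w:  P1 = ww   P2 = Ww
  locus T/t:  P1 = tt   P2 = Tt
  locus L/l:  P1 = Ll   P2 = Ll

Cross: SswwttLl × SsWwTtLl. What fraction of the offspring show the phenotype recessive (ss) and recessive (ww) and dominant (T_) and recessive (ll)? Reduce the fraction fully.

P(ss ww T_ ll) = 1/64

SswwttLl gametes: SwtL×4, Swtl×4, swtL×4, swtl×4
SsWwTtLl gametes: SWTL×1, SWTl×1, SWtL×1, SWtl×1, SwTL×1, SwTl×1, SwtL×1, Swtl×1, sWTL×1, sWTl×1, sWtL×1, sWtl×1, swTL×1, swTl×1, swtL×1, swtl×1
SswwttLl×SsWwTtLl grid (16·16=256): SSWwTtLL=4 SSWwTtLl=8 SSWwTtll=4 SSWwttLL=4 SSWwttLl=8 SSWwttll=4 SSwwTtLL=4 SSwwTtLl=8 SSwwTtll=4 SSwwttLL=4 SSwwttLl=8 SSwwttll=4 SsWwTtLL=8 SsWwTtLl=16 SsWwTtll=8 SsWwttLL=8 SsWwttLl=16 SsWwttll=8 SswwTtLL=8 SswwTtLl=16 SswwTtll=8 SswwttLL=8 SswwttLl=16 Sswwttll=8 ssWwTtLL=4 ssWwTtLl=8 ssWwTtll=4 ssWwttLL=4 ssWwttLl=8 ssWwttll=4 sswwTtLL=4 sswwTtLl=8 sswwTtll=4 sswwttLL=4 sswwttLl=8 sswwttll=4
ss ww T_ ll hits 4/256; gcd=4; 4÷4/256÷4 = 1/64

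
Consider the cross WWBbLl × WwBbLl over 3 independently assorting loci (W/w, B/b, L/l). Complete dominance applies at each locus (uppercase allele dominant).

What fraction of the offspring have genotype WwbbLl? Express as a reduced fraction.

WWBbLl gametes: WBL×2, WBl×2, WbL×2, Wbl×2
WwBbLl gametes: WBL×1, WBl×1, WbL×1, Wbl×1, wBL×1, wBl×1, wbL×1, wbl×1
WWBbLl×WwBbLl grid (8·8=64): WWBBLL=2 WWBBLl=4 WWBBll=2 WWBbLL=4 WWBbLl=8 WWBbll=4 WWbbLL=2 WWbbLl=4 WWbbll=2 WwBBLL=2 WwBBLl=4 WwBBll=2 WwBbLL=4 WwBbLl=8 WwBbll=4 WwbbLL=2 WwbbLl=4 Wwbbll=2
WwbbLl hits 4/64; gcd=4; 4÷4/64÷4 = 1/16

P(WwbbLl) = 1/16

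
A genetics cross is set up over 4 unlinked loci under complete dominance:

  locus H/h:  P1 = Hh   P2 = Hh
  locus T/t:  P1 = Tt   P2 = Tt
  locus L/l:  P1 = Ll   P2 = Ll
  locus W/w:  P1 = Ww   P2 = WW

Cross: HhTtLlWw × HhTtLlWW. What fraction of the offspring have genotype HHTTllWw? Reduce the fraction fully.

HhTtLlWw gametes: HTLW×1, HTLw×1, HTlW×1, HTlw×1, HtLW×1, HtLw×1, HtlW×1, Htlw×1, hTLW×1, hTLw×1, hTlW×1, hTlw×1, htLW×1, htLw×1, htlW×1, htlw×1
HhTtLlWW gametes: HTLW×2, HTlW×2, HtLW×2, HtlW×2, hTLW×2, hTlW×2, htLW×2, htlW×2
HhTtLlWw×HhTtLlWW grid (16·16=256): HHTTLLWW=2 HHTTLLWw=2 HHTTLlWW=4 HHTTLlWw=4 HHTTllWW=2 HHTTllWw=2 HHTtLLWW=4 HHTtLLWw=4 HHTtLlWW=8 HHTtLlWw=8 HHTtllWW=4 HHTtllWw=4 HHttLLWW=2 HHttLLWw=2 HHttLlWW=4 HHttLlWw=4 HHttllWW=2 HHttllWw=2 HhTTLLWW=4 HhTTLLWw=4 HhTTLlWW=8 HhTTLlWw=8 HhTTllWW=4 HhTTllWw=4 HhTtLLWW=8 HhTtLLWw=8 HhTtLlWW=16 HhTtLlWw=16 HhTtllWW=8 HhTtllWw=8 HhttLLWW=4 HhttLLWw=4 HhttLlWW=8 HhttLlWw=8 HhttllWW=4 HhttllWw=4 hhTTLLWW=2 hhTTLLWw=2 hhTTLlWW=4 hhTTLlWw=4 hhTTllWW=2 hhTTllWw=2 hhTtLLWW=4 hhTtLLWw=4 hhTtLlWW=8 hhTtLlWw=8 hhTtllWW=4 hhTtllWw=4 hhttLLWW=2 hhttLLWw=2 hhttLlWW=4 hhttLlWw=4 hhttllWW=2 hhttllWw=2
HHTTllWw hits 2/256; gcd=2; 2÷2/256÷2 = 1/128

P(HHTTllWw) = 1/128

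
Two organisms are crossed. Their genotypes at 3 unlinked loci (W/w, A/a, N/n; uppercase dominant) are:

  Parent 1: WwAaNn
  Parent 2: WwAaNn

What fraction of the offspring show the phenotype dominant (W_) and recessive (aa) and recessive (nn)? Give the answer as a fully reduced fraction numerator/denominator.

P(W_ aa nn) = 3/64

WwAaNn gametes: WAN×1, WAn×1, WaN×1, Wan×1, wAN×1, wAn×1, waN×1, wan×1
WwAaNn gametes: WAN×1, WAn×1, WaN×1, Wan×1, wAN×1, wAn×1, waN×1, wan×1
WwAaNn×WwAaNn grid (8·8=64): WWAANN=1 WWAANn=2 WWAAnn=1 WWAaNN=2 WWAaNn=4 WWAann=2 WWaaNN=1 WWaaNn=2 WWaann=1 WwAANN=2 WwAANn=4 WwAAnn=2 WwAaNN=4 WwAaNn=8 WwAann=4 WwaaNN=2 WwaaNn=4 Wwaann=2 wwAANN=1 wwAANn=2 wwAAnn=1 wwAaNN=2 wwAaNn=4 wwAann=2 wwaaNN=1 wwaaNn=2 wwaann=1
W_ aa nn hits 3/64; gcd=1; 3÷1/64÷1 = 3/64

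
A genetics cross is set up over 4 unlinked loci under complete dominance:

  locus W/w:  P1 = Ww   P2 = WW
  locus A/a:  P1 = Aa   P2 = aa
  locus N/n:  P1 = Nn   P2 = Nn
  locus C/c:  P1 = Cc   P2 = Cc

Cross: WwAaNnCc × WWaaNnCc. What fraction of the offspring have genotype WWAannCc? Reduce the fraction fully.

WwAaNnCc gametes: WANC×1, WANc×1, WAnC×1, WAnc×1, WaNC×1, WaNc×1, WanC×1, Wanc×1, wANC×1, wANc×1, wAnC×1, wAnc×1, waNC×1, waNc×1, wanC×1, wanc×1
WWaaNnCc gametes: WaNC×4, WaNc×4, WanC×4, Wanc×4
WwAaNnCc×WWaaNnCc grid (16·16=256): WWAaNNCC=4 WWAaNNCc=8 WWAaNNcc=4 WWAaNnCC=8 WWAaNnCc=16 WWAaNncc=8 WWAannCC=4 WWAannCc=8 WWAanncc=4 WWaaNNCC=4 WWaaNNCc=8 WWaaNNcc=4 WWaaNnCC=8 WWaaNnCc=16 WWaaNncc=8 WWaannCC=4 WWaannCc=8 WWaanncc=4 WwAaNNCC=4 WwAaNNCc=8 WwAaNNcc=4 WwAaNnCC=8 WwAaNnCc=16 WwAaNncc=8 WwAannCC=4 WwAannCc=8 WwAanncc=4 WwaaNNCC=4 WwaaNNCc=8 WwaaNNcc=4 WwaaNnCC=8 WwaaNnCc=16 WwaaNncc=8 WwaannCC=4 WwaannCc=8 Wwaanncc=4
WWAannCc hits 8/256; gcd=8; 8÷8/256÷8 = 1/32

P(WWAannCc) = 1/32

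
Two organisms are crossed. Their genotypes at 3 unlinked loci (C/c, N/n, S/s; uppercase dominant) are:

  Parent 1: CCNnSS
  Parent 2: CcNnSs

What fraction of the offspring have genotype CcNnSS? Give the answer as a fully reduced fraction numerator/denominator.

P(CcNnSS) = 1/8

CCNnSS gametes: CNS×4, CnS×4
CcNnSs gametes: CNS×1, CNs×1, CnS×1, Cns×1, cNS×1, cNs×1, cnS×1, cns×1
CCNnSS×CcNnSs grid (8·8=64): CCNNSS=4 CCNNSs=4 CCNnSS=8 CCNnSs=8 CCnnSS=4 CCnnSs=4 CcNNSS=4 CcNNSs=4 CcNnSS=8 CcNnSs=8 CcnnSS=4 CcnnSs=4
CcNnSS hits 8/64; gcd=8; 8÷8/64÷8 = 1/8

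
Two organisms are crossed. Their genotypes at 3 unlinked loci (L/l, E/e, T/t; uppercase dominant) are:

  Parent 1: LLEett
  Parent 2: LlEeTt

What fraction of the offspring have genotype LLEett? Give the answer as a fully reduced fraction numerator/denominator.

P(LLEett) = 1/8

LLEett gametes: LEt×4, Let×4
LlEeTt gametes: LET×1, LEt×1, LeT×1, Let×1, lET×1, lEt×1, leT×1, let×1
LLEett×LlEeTt grid (8·8=64): LLEETt=4 LLEEtt=4 LLEeTt=8 LLEett=8 LLeeTt=4 LLeett=4 LlEETt=4 LlEEtt=4 LlEeTt=8 LlEett=8 LleeTt=4 Lleett=4
LLEett hits 8/64; gcd=8; 8÷8/64÷8 = 1/8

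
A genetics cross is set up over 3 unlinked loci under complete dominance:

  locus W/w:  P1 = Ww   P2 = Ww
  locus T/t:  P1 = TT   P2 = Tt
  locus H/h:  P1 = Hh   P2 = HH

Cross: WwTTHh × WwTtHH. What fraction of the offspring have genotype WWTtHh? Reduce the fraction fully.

WwTTHh gametes: WTH×2, WTh×2, wTH×2, wTh×2
WwTtHH gametes: WTH×2, WtH×2, wTH×2, wtH×2
WwTTHh×WwTtHH grid (8·8=64): WWTTHH=4 WWTTHh=4 WWTtHH=4 WWTtHh=4 WwTTHH=8 WwTTHh=8 WwTtHH=8 WwTtHh=8 wwTTHH=4 wwTTHh=4 wwTtHH=4 wwTtHh=4
WWTtHh hits 4/64; gcd=4; 4÷4/64÷4 = 1/16

P(WWTtHh) = 1/16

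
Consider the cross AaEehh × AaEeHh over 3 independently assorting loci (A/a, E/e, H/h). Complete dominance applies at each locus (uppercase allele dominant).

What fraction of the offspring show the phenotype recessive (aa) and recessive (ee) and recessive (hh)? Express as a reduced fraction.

AaEehh gametes: AEh×2, Aeh×2, aEh×2, aeh×2
AaEeHh gametes: AEH×1, AEh×1, AeH×1, Aeh×1, aEH×1, aEh×1, aeH×1, aeh×1
AaEehh×AaEeHh grid (8·8=64): AAEEHh=2 AAEEhh=2 AAEeHh=4 AAEehh=4 AAeeHh=2 AAeehh=2 AaEEHh=4 AaEEhh=4 AaEeHh=8 AaEehh=8 AaeeHh=4 Aaeehh=4 aaEEHh=2 aaEEhh=2 aaEeHh=4 aaEehh=4 aaeeHh=2 aaeehh=2
aa ee hh hits 2/64; gcd=2; 2÷2/64÷2 = 1/32

P(aa ee hh) = 1/32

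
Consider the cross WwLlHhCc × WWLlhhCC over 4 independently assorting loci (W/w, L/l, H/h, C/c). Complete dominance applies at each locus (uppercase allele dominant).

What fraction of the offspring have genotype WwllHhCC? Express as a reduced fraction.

P(WwllHhCC) = 1/32

WwLlHhCc gametes: WLHC×1, WLHc×1, WLhC×1, WLhc×1, WlHC×1, WlHc×1, WlhC×1, Wlhc×1, wLHC×1, wLHc×1, wLhC×1, wLhc×1, wlHC×1, wlHc×1, wlhC×1, wlhc×1
WWLlhhCC gametes: WLhC×8, WlhC×8
WwLlHhCc×WWLlhhCC grid (16·16=256): WWLLHhCC=8 WWLLHhCc=8 WWLLhhCC=8 WWLLhhCc=8 WWLlHhCC=16 WWLlHhCc=16 WWLlhhCC=16 WWLlhhCc=16 WWllHhCC=8 WWllHhCc=8 WWllhhCC=8 WWllhhCc=8 WwLLHhCC=8 WwLLHhCc=8 WwLLhhCC=8 WwLLhhCc=8 WwLlHhCC=16 WwLlHhCc=16 WwLlhhCC=16 WwLlhhCc=16 WwllHhCC=8 WwllHhCc=8 WwllhhCC=8 WwllhhCc=8
WwllHhCC hits 8/256; gcd=8; 8÷8/256÷8 = 1/32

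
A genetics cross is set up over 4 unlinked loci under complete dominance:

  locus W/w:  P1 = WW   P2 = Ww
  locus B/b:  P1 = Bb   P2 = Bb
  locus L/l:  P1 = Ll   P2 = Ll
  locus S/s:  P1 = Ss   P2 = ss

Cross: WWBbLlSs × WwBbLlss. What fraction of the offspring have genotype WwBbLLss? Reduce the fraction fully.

WWBbLlSs gametes: WBLS×2, WBLs×2, WBlS×2, WBls×2, WbLS×2, WbLs×2, WblS×2, Wbls×2
WwBbLlss gametes: WBLs×2, WBls×2, WbLs×2, Wbls×2, wBLs×2, wBls×2, wbLs×2, wbls×2
WWBbLlSs×WwBbLlss grid (16·16=256): WWBBLLSs=4 WWBBLLss=4 WWBBLlSs=8 WWBBLlss=8 WWBBllSs=4 WWBBllss=4 WWBbLLSs=8 WWBbLLss=8 WWBbLlSs=16 WWBbLlss=16 WWBbllSs=8 WWBbllss=8 WWbbLLSs=4 WWbbLLss=4 WWbbLlSs=8 WWbbLlss=8 WWbbllSs=4 WWbbllss=4 WwBBLLSs=4 WwBBLLss=4 WwBBLlSs=8 WwBBLlss=8 WwBBllSs=4 WwBBllss=4 WwBbLLSs=8 WwBbLLss=8 WwBbLlSs=16 WwBbLlss=16 WwBbllSs=8 WwBbllss=8 WwbbLLSs=4 WwbbLLss=4 WwbbLlSs=8 WwbbLlss=8 WwbbllSs=4 Wwbbllss=4
WwBbLLss hits 8/256; gcd=8; 8÷8/256÷8 = 1/32

P(WwBbLLss) = 1/32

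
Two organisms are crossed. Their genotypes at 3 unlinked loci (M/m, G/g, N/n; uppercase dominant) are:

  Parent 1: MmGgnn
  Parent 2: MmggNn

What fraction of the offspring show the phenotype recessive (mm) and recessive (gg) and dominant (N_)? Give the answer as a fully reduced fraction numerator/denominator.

MmGgnn gametes: MGn×2, Mgn×2, mGn×2, mgn×2
MmggNn gametes: MgN×2, Mgn×2, mgN×2, mgn×2
MmGgnn×MmggNn grid (8·8=64): MMGgNn=4 MMGgnn=4 MMggNn=4 MMggnn=4 MmGgNn=8 MmGgnn=8 MmggNn=8 Mmggnn=8 mmGgNn=4 mmGgnn=4 mmggNn=4 mmggnn=4
mm gg N_ hits 4/64; gcd=4; 4÷4/64÷4 = 1/16

P(mm gg N_) = 1/16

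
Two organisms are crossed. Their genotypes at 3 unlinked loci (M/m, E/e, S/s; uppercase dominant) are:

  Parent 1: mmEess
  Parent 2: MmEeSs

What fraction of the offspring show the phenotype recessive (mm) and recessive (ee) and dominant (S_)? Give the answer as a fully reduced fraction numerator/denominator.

mmEess gametes: mEs×4, mes×4
MmEeSs gametes: MES×1, MEs×1, MeS×1, Mes×1, mES×1, mEs×1, meS×1, mes×1
mmEess×MmEeSs grid (8·8=64): MmEESs=4 MmEEss=4 MmEeSs=8 MmEess=8 MmeeSs=4 Mmeess=4 mmEESs=4 mmEEss=4 mmEeSs=8 mmEess=8 mmeeSs=4 mmeess=4
mm ee S_ hits 4/64; gcd=4; 4÷4/64÷4 = 1/16

P(mm ee S_) = 1/16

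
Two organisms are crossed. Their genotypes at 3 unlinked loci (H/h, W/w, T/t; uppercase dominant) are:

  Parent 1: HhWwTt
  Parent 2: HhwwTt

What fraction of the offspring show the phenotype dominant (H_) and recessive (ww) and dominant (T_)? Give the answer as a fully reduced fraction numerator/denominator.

HhWwTt gametes: HWT×1, HWt×1, HwT×1, Hwt×1, hWT×1, hWt×1, hwT×1, hwt×1
HhwwTt gametes: HwT×2, Hwt×2, hwT×2, hwt×2
HhWwTt×HhwwTt grid (8·8=64): HHWwTT=2 HHWwTt=4 HHWwtt=2 HHwwTT=2 HHwwTt=4 HHwwtt=2 HhWwTT=4 HhWwTt=8 HhWwtt=4 HhwwTT=4 HhwwTt=8 Hhwwtt=4 hhWwTT=2 hhWwTt=4 hhWwtt=2 hhwwTT=2 hhwwTt=4 hhwwtt=2
H_ ww T_ hits 18/64; gcd=2; 18÷2/64÷2 = 9/32

P(H_ ww T_) = 9/32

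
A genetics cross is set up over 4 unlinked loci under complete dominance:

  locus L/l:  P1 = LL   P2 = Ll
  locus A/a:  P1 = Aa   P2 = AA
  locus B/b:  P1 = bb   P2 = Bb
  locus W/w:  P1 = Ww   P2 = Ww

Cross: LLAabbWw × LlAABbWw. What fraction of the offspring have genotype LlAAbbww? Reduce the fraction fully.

LLAabbWw gametes: LAbW×4, LAbw×4, LabW×4, Labw×4
LlAABbWw gametes: LABW×2, LABw×2, LAbW×2, LAbw×2, lABW×2, lABw×2, lAbW×2, lAbw×2
LLAabbWw×LlAABbWw grid (16·16=256): LLAABbWW=8 LLAABbWw=16 LLAABbww=8 LLAAbbWW=8 LLAAbbWw=16 LLAAbbww=8 LLAaBbWW=8 LLAaBbWw=16 LLAaBbww=8 LLAabbWW=8 LLAabbWw=16 LLAabbww=8 LlAABbWW=8 LlAABbWw=16 LlAABbww=8 LlAAbbWW=8 LlAAbbWw=16 LlAAbbww=8 LlAaBbWW=8 LlAaBbWw=16 LlAaBbww=8 LlAabbWW=8 LlAabbWw=16 LlAabbww=8
LlAAbbww hits 8/256; gcd=8; 8÷8/256÷8 = 1/32

P(LlAAbbww) = 1/32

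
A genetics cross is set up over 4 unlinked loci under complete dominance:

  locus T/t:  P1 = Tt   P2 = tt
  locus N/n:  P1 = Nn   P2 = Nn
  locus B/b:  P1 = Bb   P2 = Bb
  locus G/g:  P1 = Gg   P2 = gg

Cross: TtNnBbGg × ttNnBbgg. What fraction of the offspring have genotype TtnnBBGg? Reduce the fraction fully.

P(TtnnBBGg) = 1/64

TtNnBbGg gametes: TNBG×1, TNBg×1, TNbG×1, TNbg×1, TnBG×1, TnBg×1, TnbG×1, Tnbg×1, tNBG×1, tNBg×1, tNbG×1, tNbg×1, tnBG×1, tnBg×1, tnbG×1, tnbg×1
ttNnBbgg gametes: tNBg×4, tNbg×4, tnBg×4, tnbg×4
TtNnBbGg×ttNnBbgg grid (16·16=256): TtNNBBGg=4 TtNNBBgg=4 TtNNBbGg=8 TtNNBbgg=8 TtNNbbGg=4 TtNNbbgg=4 TtNnBBGg=8 TtNnBBgg=8 TtNnBbGg=16 TtNnBbgg=16 TtNnbbGg=8 TtNnbbgg=8 TtnnBBGg=4 TtnnBBgg=4 TtnnBbGg=8 TtnnBbgg=8 TtnnbbGg=4 Ttnnbbgg=4 ttNNBBGg=4 ttNNBBgg=4 ttNNBbGg=8 ttNNBbgg=8 ttNNbbGg=4 ttNNbbgg=4 ttNnBBGg=8 ttNnBBgg=8 ttNnBbGg=16 ttNnBbgg=16 ttNnbbGg=8 ttNnbbgg=8 ttnnBBGg=4 ttnnBBgg=4 ttnnBbGg=8 ttnnBbgg=8 ttnnbbGg=4 ttnnbbgg=4
TtnnBBGg hits 4/256; gcd=4; 4÷4/256÷4 = 1/64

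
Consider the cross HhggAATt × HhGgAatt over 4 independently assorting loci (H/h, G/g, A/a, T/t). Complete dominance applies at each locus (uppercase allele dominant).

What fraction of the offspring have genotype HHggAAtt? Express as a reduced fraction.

HhggAATt gametes: HgAT×4, HgAt×4, hgAT×4, hgAt×4
HhGgAatt gametes: HGAt×2, HGat×2, HgAt×2, Hgat×2, hGAt×2, hGat×2, hgAt×2, hgat×2
HhggAATt×HhGgAatt grid (16·16=256): HHGgAATt=8 HHGgAAtt=8 HHGgAaTt=8 HHGgAatt=8 HHggAATt=8 HHggAAtt=8 HHggAaTt=8 HHggAatt=8 HhGgAATt=16 HhGgAAtt=16 HhGgAaTt=16 HhGgAatt=16 HhggAATt=16 HhggAAtt=16 HhggAaTt=16 HhggAatt=16 hhGgAATt=8 hhGgAAtt=8 hhGgAaTt=8 hhGgAatt=8 hhggAATt=8 hhggAAtt=8 hhggAaTt=8 hhggAatt=8
HHggAAtt hits 8/256; gcd=8; 8÷8/256÷8 = 1/32

P(HHggAAtt) = 1/32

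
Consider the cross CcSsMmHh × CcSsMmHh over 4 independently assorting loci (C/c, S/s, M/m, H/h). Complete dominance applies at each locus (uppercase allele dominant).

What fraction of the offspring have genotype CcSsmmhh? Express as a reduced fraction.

P(CcSsmmhh) = 1/64

CcSsMmHh gametes: CSMH×1, CSMh×1, CSmH×1, CSmh×1, CsMH×1, CsMh×1, CsmH×1, Csmh×1, cSMH×1, cSMh×1, cSmH×1, cSmh×1, csMH×1, csMh×1, csmH×1, csmh×1
CcSsMmHh gametes: CSMH×1, CSMh×1, CSmH×1, CSmh×1, CsMH×1, CsMh×1, CsmH×1, Csmh×1, cSMH×1, cSMh×1, cSmH×1, cSmh×1, csMH×1, csMh×1, csmH×1, csmh×1
CcSsMmHh×CcSsMmHh grid (16·16=256): CCSSMMHH=1 CCSSMMHh=2 CCSSMMhh=1 CCSSMmHH=2 CCSSMmHh=4 CCSSMmhh=2 CCSSmmHH=1 CCSSmmHh=2 CCSSmmhh=1 CCSsMMHH=2 CCSsMMHh=4 CCSsMMhh=2 CCSsMmHH=4 CCSsMmHh=8 CCSsMmhh=4 CCSsmmHH=2 CCSsmmHh=4 CCSsmmhh=2 CCssMMHH=1 CCssMMHh=2 CCssMMhh=1 CCssMmHH=2 CCssMmHh=4 CCssMmhh=2 CCssmmHH=1 CCssmmHh=2 CCssmmhh=1 CcSSMMHH=2 CcSSMMHh=4 CcSSMMhh=2 CcSSMmHH=4 CcSSMmHh=8 CcSSMmhh=4 CcSSmmHH=2 CcSSmmHh=4 CcSSmmhh=2 CcSsMMHH=4 CcSsMMHh=8 CcSsMMhh=4 CcSsMmHH=8 CcSsMmHh=16 CcSsMmhh=8 CcSsmmHH=4 CcSsmmHh=8 CcSsmmhh=4 CcssMMHH=2 CcssMMHh=4 CcssMMhh=2 CcssMmHH=4 CcssMmHh=8 CcssMmhh=4 CcssmmHH=2 CcssmmHh=4 Ccssmmhh=2 ccSSMMHH=1 ccSSMMHh=2 ccSSMMhh=1 ccSSMmHH=2 ccSSMmHh=4 ccSSMmhh=2 ccSSmmHH=1 ccSSmmHh=2 ccSSmmhh=1 ccSsMMHH=2 ccSsMMHh=4 ccSsMMhh=2 ccSsMmHH=4 ccSsMmHh=8 ccSsMmhh=4 ccSsmmHH=2 ccSsmmHh=4 ccSsmmhh=2 ccssMMHH=1 ccssMMHh=2 ccssMMhh=1 ccssMmHH=2 ccssMmHh=4 ccssMmhh=2 ccssmmHH=1 ccssmmHh=2 ccssmmhh=1
CcSsmmhh hits 4/256; gcd=4; 4÷4/256÷4 = 1/64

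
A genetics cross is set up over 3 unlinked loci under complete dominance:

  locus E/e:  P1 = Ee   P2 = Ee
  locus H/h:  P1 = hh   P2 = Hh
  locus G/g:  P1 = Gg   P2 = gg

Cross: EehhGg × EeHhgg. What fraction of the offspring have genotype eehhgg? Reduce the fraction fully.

P(eehhgg) = 1/16

EehhGg gametes: EhG×2, Ehg×2, ehG×2, ehg×2
EeHhgg gametes: EHg×2, Ehg×2, eHg×2, ehg×2
EehhGg×EeHhgg grid (8·8=64): EEHhGg=4 EEHhgg=4 EEhhGg=4 EEhhgg=4 EeHhGg=8 EeHhgg=8 EehhGg=8 Eehhgg=8 eeHhGg=4 eeHhgg=4 eehhGg=4 eehhgg=4
eehhgg hits 4/64; gcd=4; 4÷4/64÷4 = 1/16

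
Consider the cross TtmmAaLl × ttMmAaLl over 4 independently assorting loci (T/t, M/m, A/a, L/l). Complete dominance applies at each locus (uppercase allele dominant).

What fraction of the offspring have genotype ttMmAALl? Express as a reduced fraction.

TtmmAaLl gametes: TmAL×2, TmAl×2, TmaL×2, Tmal×2, tmAL×2, tmAl×2, tmaL×2, tmal×2
ttMmAaLl gametes: tMAL×2, tMAl×2, tMaL×2, tMal×2, tmAL×2, tmAl×2, tmaL×2, tmal×2
TtmmAaLl×ttMmAaLl grid (16·16=256): TtMmAALL=4 TtMmAALl=8 TtMmAAll=4 TtMmAaLL=8 TtMmAaLl=16 TtMmAall=8 TtMmaaLL=4 TtMmaaLl=8 TtMmaall=4 TtmmAALL=4 TtmmAALl=8 TtmmAAll=4 TtmmAaLL=8 TtmmAaLl=16 TtmmAall=8 TtmmaaLL=4 TtmmaaLl=8 Ttmmaall=4 ttMmAALL=4 ttMmAALl=8 ttMmAAll=4 ttMmAaLL=8 ttMmAaLl=16 ttMmAall=8 ttMmaaLL=4 ttMmaaLl=8 ttMmaall=4 ttmmAALL=4 ttmmAALl=8 ttmmAAll=4 ttmmAaLL=8 ttmmAaLl=16 ttmmAall=8 ttmmaaLL=4 ttmmaaLl=8 ttmmaall=4
ttMmAALl hits 8/256; gcd=8; 8÷8/256÷8 = 1/32

P(ttMmAALl) = 1/32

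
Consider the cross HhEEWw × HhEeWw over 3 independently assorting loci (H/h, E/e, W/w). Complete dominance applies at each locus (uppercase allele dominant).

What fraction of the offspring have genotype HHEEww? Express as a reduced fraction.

P(HHEEww) = 1/32

HhEEWw gametes: HEW×2, HEw×2, hEW×2, hEw×2
HhEeWw gametes: HEW×1, HEw×1, HeW×1, Hew×1, hEW×1, hEw×1, heW×1, hew×1
HhEEWw×HhEeWw grid (8·8=64): HHEEWW=2 HHEEWw=4 HHEEww=2 HHEeWW=2 HHEeWw=4 HHEeww=2 HhEEWW=4 HhEEWw=8 HhEEww=4 HhEeWW=4 HhEeWw=8 HhEeww=4 hhEEWW=2 hhEEWw=4 hhEEww=2 hhEeWW=2 hhEeWw=4 hhEeww=2
HHEEww hits 2/64; gcd=2; 2÷2/64÷2 = 1/32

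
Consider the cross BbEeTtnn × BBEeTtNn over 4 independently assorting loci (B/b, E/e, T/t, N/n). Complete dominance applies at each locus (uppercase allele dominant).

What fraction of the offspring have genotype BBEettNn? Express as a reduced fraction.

BbEeTtnn gametes: BETn×2, BEtn×2, BeTn×2, Betn×2, bETn×2, bEtn×2, beTn×2, betn×2
BBEeTtNn gametes: BETN×2, BETn×2, BEtN×2, BEtn×2, BeTN×2, BeTn×2, BetN×2, Betn×2
BbEeTtnn×BBEeTtNn grid (16·16=256): BBEETTNn=4 BBEETTnn=4 BBEETtNn=8 BBEETtnn=8 BBEEttNn=4 BBEEttnn=4 BBEeTTNn=8 BBEeTTnn=8 BBEeTtNn=16 BBEeTtnn=16 BBEettNn=8 BBEettnn=8 BBeeTTNn=4 BBeeTTnn=4 BBeeTtNn=8 BBeeTtnn=8 BBeettNn=4 BBeettnn=4 BbEETTNn=4 BbEETTnn=4 BbEETtNn=8 BbEETtnn=8 BbEEttNn=4 BbEEttnn=4 BbEeTTNn=8 BbEeTTnn=8 BbEeTtNn=16 BbEeTtnn=16 BbEettNn=8 BbEettnn=8 BbeeTTNn=4 BbeeTTnn=4 BbeeTtNn=8 BbeeTtnn=8 BbeettNn=4 Bbeettnn=4
BBEettNn hits 8/256; gcd=8; 8÷8/256÷8 = 1/32

P(BBEettNn) = 1/32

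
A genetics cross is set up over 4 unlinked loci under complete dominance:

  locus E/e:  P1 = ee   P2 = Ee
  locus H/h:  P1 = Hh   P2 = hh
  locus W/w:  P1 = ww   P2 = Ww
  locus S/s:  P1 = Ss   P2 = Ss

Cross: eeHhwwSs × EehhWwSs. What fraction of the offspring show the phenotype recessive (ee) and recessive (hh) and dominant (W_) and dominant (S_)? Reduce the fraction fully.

eeHhwwSs gametes: eHwS×4, eHws×4, ehwS×4, ehws×4
EehhWwSs gametes: EhWS×2, EhWs×2, EhwS×2, Ehws×2, ehWS×2, ehWs×2, ehwS×2, ehws×2
eeHhwwSs×EehhWwSs grid (16·16=256): EeHhWwSS=8 EeHhWwSs=16 EeHhWwss=8 EeHhwwSS=8 EeHhwwSs=16 EeHhwwss=8 EehhWwSS=8 EehhWwSs=16 EehhWwss=8 EehhwwSS=8 EehhwwSs=16 Eehhwwss=8 eeHhWwSS=8 eeHhWwSs=16 eeHhWwss=8 eeHhwwSS=8 eeHhwwSs=16 eeHhwwss=8 eehhWwSS=8 eehhWwSs=16 eehhWwss=8 eehhwwSS=8 eehhwwSs=16 eehhwwss=8
ee hh W_ S_ hits 24/256; gcd=8; 24÷8/256÷8 = 3/32

P(ee hh W_ S_) = 3/32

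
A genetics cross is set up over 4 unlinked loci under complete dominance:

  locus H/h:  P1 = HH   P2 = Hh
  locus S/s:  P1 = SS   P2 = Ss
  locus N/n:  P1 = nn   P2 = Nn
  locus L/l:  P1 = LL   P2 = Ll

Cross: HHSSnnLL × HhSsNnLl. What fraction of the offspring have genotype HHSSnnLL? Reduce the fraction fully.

HHSSnnLL gametes: HSnL×16
HhSsNnLl gametes: HSNL×1, HSNl×1, HSnL×1, HSnl×1, HsNL×1, HsNl×1, HsnL×1, Hsnl×1, hSNL×1, hSNl×1, hSnL×1, hSnl×1, hsNL×1, hsNl×1, hsnL×1, hsnl×1
HHSSnnLL×HhSsNnLl grid (16·16=256): HHSSNnLL=16 HHSSNnLl=16 HHSSnnLL=16 HHSSnnLl=16 HHSsNnLL=16 HHSsNnLl=16 HHSsnnLL=16 HHSsnnLl=16 HhSSNnLL=16 HhSSNnLl=16 HhSSnnLL=16 HhSSnnLl=16 HhSsNnLL=16 HhSsNnLl=16 HhSsnnLL=16 HhSsnnLl=16
HHSSnnLL hits 16/256; gcd=16; 16÷16/256÷16 = 1/16

P(HHSSnnLL) = 1/16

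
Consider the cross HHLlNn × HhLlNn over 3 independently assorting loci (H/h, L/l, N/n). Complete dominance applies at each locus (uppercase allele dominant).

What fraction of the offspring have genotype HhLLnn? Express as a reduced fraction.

P(HhLLnn) = 1/32

HHLlNn gametes: HLN×2, HLn×2, HlN×2, Hln×2
HhLlNn gametes: HLN×1, HLn×1, HlN×1, Hln×1, hLN×1, hLn×1, hlN×1, hln×1
HHLlNn×HhLlNn grid (8·8=64): HHLLNN=2 HHLLNn=4 HHLLnn=2 HHLlNN=4 HHLlNn=8 HHLlnn=4 HHllNN=2 HHllNn=4 HHllnn=2 HhLLNN=2 HhLLNn=4 HhLLnn=2 HhLlNN=4 HhLlNn=8 HhLlnn=4 HhllNN=2 HhllNn=4 Hhllnn=2
HhLLnn hits 2/64; gcd=2; 2÷2/64÷2 = 1/32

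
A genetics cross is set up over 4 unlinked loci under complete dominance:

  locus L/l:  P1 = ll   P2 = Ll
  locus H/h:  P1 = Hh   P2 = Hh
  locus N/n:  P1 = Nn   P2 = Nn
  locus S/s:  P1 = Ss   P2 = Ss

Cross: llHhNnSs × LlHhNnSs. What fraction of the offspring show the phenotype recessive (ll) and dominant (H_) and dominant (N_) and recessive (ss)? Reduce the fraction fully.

llHhNnSs gametes: lHNS×2, lHNs×2, lHnS×2, lHns×2, lhNS×2, lhNs×2, lhnS×2, lhns×2
LlHhNnSs gametes: LHNS×1, LHNs×1, LHnS×1, LHns×1, LhNS×1, LhNs×1, LhnS×1, Lhns×1, lHNS×1, lHNs×1, lHnS×1, lHns×1, lhNS×1, lhNs×1, lhnS×1, lhns×1
llHhNnSs×LlHhNnSs grid (16·16=256): LlHHNNSS=2 LlHHNNSs=4 LlHHNNss=2 LlHHNnSS=4 LlHHNnSs=8 LlHHNnss=4 LlHHnnSS=2 LlHHnnSs=4 LlHHnnss=2 LlHhNNSS=4 LlHhNNSs=8 LlHhNNss=4 LlHhNnSS=8 LlHhNnSs=16 LlHhNnss=8 LlHhnnSS=4 LlHhnnSs=8 LlHhnnss=4 LlhhNNSS=2 LlhhNNSs=4 LlhhNNss=2 LlhhNnSS=4 LlhhNnSs=8 LlhhNnss=4 LlhhnnSS=2 LlhhnnSs=4 Llhhnnss=2 llHHNNSS=2 llHHNNSs=4 llHHNNss=2 llHHNnSS=4 llHHNnSs=8 llHHNnss=4 llHHnnSS=2 llHHnnSs=4 llHHnnss=2 llHhNNSS=4 llHhNNSs=8 llHhNNss=4 llHhNnSS=8 llHhNnSs=16 llHhNnss=8 llHhnnSS=4 llHhnnSs=8 llHhnnss=4 llhhNNSS=2 llhhNNSs=4 llhhNNss=2 llhhNnSS=4 llhhNnSs=8 llhhNnss=4 llhhnnSS=2 llhhnnSs=4 llhhnnss=2
ll H_ N_ ss hits 18/256; gcd=2; 18÷2/256÷2 = 9/128

P(ll H_ N_ ss) = 9/128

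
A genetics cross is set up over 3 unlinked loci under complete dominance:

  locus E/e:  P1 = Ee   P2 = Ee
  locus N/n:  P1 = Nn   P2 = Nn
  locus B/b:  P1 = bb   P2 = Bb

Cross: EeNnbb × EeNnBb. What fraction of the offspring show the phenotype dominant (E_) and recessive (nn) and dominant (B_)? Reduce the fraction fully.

P(E_ nn B_) = 3/32

EeNnbb gametes: ENb×2, Enb×2, eNb×2, enb×2
EeNnBb gametes: ENB×1, ENb×1, EnB×1, Enb×1, eNB×1, eNb×1, enB×1, enb×1
EeNnbb×EeNnBb grid (8·8=64): EENNBb=2 EENNbb=2 EENnBb=4 EENnbb=4 EEnnBb=2 EEnnbb=2 EeNNBb=4 EeNNbb=4 EeNnBb=8 EeNnbb=8 EennBb=4 Eennbb=4 eeNNBb=2 eeNNbb=2 eeNnBb=4 eeNnbb=4 eennBb=2 eennbb=2
E_ nn B_ hits 6/64; gcd=2; 6÷2/64÷2 = 3/32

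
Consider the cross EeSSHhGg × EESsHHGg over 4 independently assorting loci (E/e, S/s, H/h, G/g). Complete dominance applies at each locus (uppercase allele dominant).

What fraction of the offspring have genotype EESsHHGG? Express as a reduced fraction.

EeSSHhGg gametes: ESHG×2, ESHg×2, EShG×2, EShg×2, eSHG×2, eSHg×2, eShG×2, eShg×2
EESsHHGg gametes: ESHG×4, ESHg×4, EsHG×4, EsHg×4
EeSSHhGg×EESsHHGg grid (16·16=256): EESSHHGG=8 EESSHHGg=16 EESSHHgg=8 EESSHhGG=8 EESSHhGg=16 EESSHhgg=8 EESsHHGG=8 EESsHHGg=16 EESsHHgg=8 EESsHhGG=8 EESsHhGg=16 EESsHhgg=8 EeSSHHGG=8 EeSSHHGg=16 EeSSHHgg=8 EeSSHhGG=8 EeSSHhGg=16 EeSSHhgg=8 EeSsHHGG=8 EeSsHHGg=16 EeSsHHgg=8 EeSsHhGG=8 EeSsHhGg=16 EeSsHhgg=8
EESsHHGG hits 8/256; gcd=8; 8÷8/256÷8 = 1/32

P(EESsHHGG) = 1/32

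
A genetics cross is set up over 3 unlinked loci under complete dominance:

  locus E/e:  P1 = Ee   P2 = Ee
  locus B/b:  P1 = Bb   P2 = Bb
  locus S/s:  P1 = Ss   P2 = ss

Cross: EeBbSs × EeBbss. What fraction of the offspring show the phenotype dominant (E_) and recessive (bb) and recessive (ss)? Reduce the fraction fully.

EeBbSs gametes: EBS×1, EBs×1, EbS×1, Ebs×1, eBS×1, eBs×1, ebS×1, ebs×1
EeBbss gametes: EBs×2, Ebs×2, eBs×2, ebs×2
EeBbSs×EeBbss grid (8·8=64): EEBBSs=2 EEBBss=2 EEBbSs=4 EEBbss=4 EEbbSs=2 EEbbss=2 EeBBSs=4 EeBBss=4 EeBbSs=8 EeBbss=8 EebbSs=4 Eebbss=4 eeBBSs=2 eeBBss=2 eeBbSs=4 eeBbss=4 eebbSs=2 eebbss=2
E_ bb ss hits 6/64; gcd=2; 6÷2/64÷2 = 3/32

P(E_ bb ss) = 3/32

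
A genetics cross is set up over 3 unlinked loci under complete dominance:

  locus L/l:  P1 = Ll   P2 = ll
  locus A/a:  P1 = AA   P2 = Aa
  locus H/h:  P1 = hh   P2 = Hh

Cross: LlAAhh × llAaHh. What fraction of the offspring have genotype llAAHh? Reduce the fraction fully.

P(llAAHh) = 1/8

LlAAhh gametes: LAh×4, lAh×4
llAaHh gametes: lAH×2, lAh×2, laH×2, lah×2
LlAAhh×llAaHh grid (8·8=64): LlAAHh=8 LlAAhh=8 LlAaHh=8 LlAahh=8 llAAHh=8 llAAhh=8 llAaHh=8 llAahh=8
llAAHh hits 8/64; gcd=8; 8÷8/64÷8 = 1/8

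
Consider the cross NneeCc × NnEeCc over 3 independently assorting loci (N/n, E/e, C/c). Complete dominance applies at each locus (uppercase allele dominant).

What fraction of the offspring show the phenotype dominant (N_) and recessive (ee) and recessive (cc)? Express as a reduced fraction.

NneeCc gametes: NeC×2, Nec×2, neC×2, nec×2
NnEeCc gametes: NEC×1, NEc×1, NeC×1, Nec×1, nEC×1, nEc×1, neC×1, nec×1
NneeCc×NnEeCc grid (8·8=64): NNEeCC=2 NNEeCc=4 NNEecc=2 NNeeCC=2 NNeeCc=4 NNeecc=2 NnEeCC=4 NnEeCc=8 NnEecc=4 NneeCC=4 NneeCc=8 Nneecc=4 nnEeCC=2 nnEeCc=4 nnEecc=2 nneeCC=2 nneeCc=4 nneecc=2
N_ ee cc hits 6/64; gcd=2; 6÷2/64÷2 = 3/32

P(N_ ee cc) = 3/32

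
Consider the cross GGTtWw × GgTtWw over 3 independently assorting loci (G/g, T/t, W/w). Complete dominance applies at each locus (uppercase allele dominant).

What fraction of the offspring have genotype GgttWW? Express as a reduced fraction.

GGTtWw gametes: GTW×2, GTw×2, GtW×2, Gtw×2
GgTtWw gametes: GTW×1, GTw×1, GtW×1, Gtw×1, gTW×1, gTw×1, gtW×1, gtw×1
GGTtWw×GgTtWw grid (8·8=64): GGTTWW=2 GGTTWw=4 GGTTww=2 GGTtWW=4 GGTtWw=8 GGTtww=4 GGttWW=2 GGttWw=4 GGttww=2 GgTTWW=2 GgTTWw=4 GgTTww=2 GgTtWW=4 GgTtWw=8 GgTtww=4 GgttWW=2 GgttWw=4 Ggttww=2
GgttWW hits 2/64; gcd=2; 2÷2/64÷2 = 1/32

P(GgttWW) = 1/32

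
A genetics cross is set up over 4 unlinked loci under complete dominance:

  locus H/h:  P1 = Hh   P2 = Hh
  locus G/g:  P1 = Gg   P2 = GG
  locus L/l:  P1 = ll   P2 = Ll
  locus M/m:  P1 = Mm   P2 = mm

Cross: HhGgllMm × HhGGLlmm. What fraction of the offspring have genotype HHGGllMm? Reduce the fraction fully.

P(HHGGllMm) = 1/32

HhGgllMm gametes: HGlM×2, HGlm×2, HglM×2, Hglm×2, hGlM×2, hGlm×2, hglM×2, hglm×2
HhGGLlmm gametes: HGLm×4, HGlm×4, hGLm×4, hGlm×4
HhGgllMm×HhGGLlmm grid (16·16=256): HHGGLlMm=8 HHGGLlmm=8 HHGGllMm=8 HHGGllmm=8 HHGgLlMm=8 HHGgLlmm=8 HHGgllMm=8 HHGgllmm=8 HhGGLlMm=16 HhGGLlmm=16 HhGGllMm=16 HhGGllmm=16 HhGgLlMm=16 HhGgLlmm=16 HhGgllMm=16 HhGgllmm=16 hhGGLlMm=8 hhGGLlmm=8 hhGGllMm=8 hhGGllmm=8 hhGgLlMm=8 hhGgLlmm=8 hhGgllMm=8 hhGgllmm=8
HHGGllMm hits 8/256; gcd=8; 8÷8/256÷8 = 1/32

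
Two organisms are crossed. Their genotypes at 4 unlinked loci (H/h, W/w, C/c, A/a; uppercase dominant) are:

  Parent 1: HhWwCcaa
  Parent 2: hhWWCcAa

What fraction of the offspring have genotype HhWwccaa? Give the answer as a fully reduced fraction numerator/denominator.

P(HhWwccaa) = 1/32

HhWwCcaa gametes: HWCa×2, HWca×2, HwCa×2, Hwca×2, hWCa×2, hWca×2, hwCa×2, hwca×2
hhWWCcAa gametes: hWCA×4, hWCa×4, hWcA×4, hWca×4
HhWwCcaa×hhWWCcAa grid (16·16=256): HhWWCCAa=8 HhWWCCaa=8 HhWWCcAa=16 HhWWCcaa=16 HhWWccAa=8 HhWWccaa=8 HhWwCCAa=8 HhWwCCaa=8 HhWwCcAa=16 HhWwCcaa=16 HhWwccAa=8 HhWwccaa=8 hhWWCCAa=8 hhWWCCaa=8 hhWWCcAa=16 hhWWCcaa=16 hhWWccAa=8 hhWWccaa=8 hhWwCCAa=8 hhWwCCaa=8 hhWwCcAa=16 hhWwCcaa=16 hhWwccAa=8 hhWwccaa=8
HhWwccaa hits 8/256; gcd=8; 8÷8/256÷8 = 1/32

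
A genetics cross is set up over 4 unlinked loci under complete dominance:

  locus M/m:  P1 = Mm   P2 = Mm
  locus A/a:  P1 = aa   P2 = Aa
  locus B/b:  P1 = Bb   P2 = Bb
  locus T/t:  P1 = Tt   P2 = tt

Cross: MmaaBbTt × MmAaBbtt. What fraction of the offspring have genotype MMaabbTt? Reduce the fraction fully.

P(MMaabbTt) = 1/64

MmaaBbTt gametes: MaBT×2, MaBt×2, MabT×2, Mabt×2, maBT×2, maBt×2, mabT×2, mabt×2
MmAaBbtt gametes: MABt×2, MAbt×2, MaBt×2, Mabt×2, mABt×2, mAbt×2, maBt×2, mabt×2
MmaaBbTt×MmAaBbtt grid (16·16=256): MMAaBBTt=4 MMAaBBtt=4 MMAaBbTt=8 MMAaBbtt=8 MMAabbTt=4 MMAabbtt=4 MMaaBBTt=4 MMaaBBtt=4 MMaaBbTt=8 MMaaBbtt=8 MMaabbTt=4 MMaabbtt=4 MmAaBBTt=8 MmAaBBtt=8 MmAaBbTt=16 MmAaBbtt=16 MmAabbTt=8 MmAabbtt=8 MmaaBBTt=8 MmaaBBtt=8 MmaaBbTt=16 MmaaBbtt=16 MmaabbTt=8 Mmaabbtt=8 mmAaBBTt=4 mmAaBBtt=4 mmAaBbTt=8 mmAaBbtt=8 mmAabbTt=4 mmAabbtt=4 mmaaBBTt=4 mmaaBBtt=4 mmaaBbTt=8 mmaaBbtt=8 mmaabbTt=4 mmaabbtt=4
MMaabbTt hits 4/256; gcd=4; 4÷4/256÷4 = 1/64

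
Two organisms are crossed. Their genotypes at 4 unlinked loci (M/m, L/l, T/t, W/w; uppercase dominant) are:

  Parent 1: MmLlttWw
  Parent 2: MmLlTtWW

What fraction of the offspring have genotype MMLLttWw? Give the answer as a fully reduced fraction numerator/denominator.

MmLlttWw gametes: MLtW×2, MLtw×2, MltW×2, Mltw×2, mLtW×2, mLtw×2, mltW×2, mltw×2
MmLlTtWW gametes: MLTW×2, MLtW×2, MlTW×2, MltW×2, mLTW×2, mLtW×2, mlTW×2, mltW×2
MmLlttWw×MmLlTtWW grid (16·16=256): MMLLTtWW=4 MMLLTtWw=4 MMLLttWW=4 MMLLttWw=4 MMLlTtWW=8 MMLlTtWw=8 MMLlttWW=8 MMLlttWw=8 MMllTtWW=4 MMllTtWw=4 MMllttWW=4 MMllttWw=4 MmLLTtWW=8 MmLLTtWw=8 MmLLttWW=8 MmLLttWw=8 MmLlTtWW=16 MmLlTtWw=16 MmLlttWW=16 MmLlttWw=16 MmllTtWW=8 MmllTtWw=8 MmllttWW=8 MmllttWw=8 mmLLTtWW=4 mmLLTtWw=4 mmLLttWW=4 mmLLttWw=4 mmLlTtWW=8 mmLlTtWw=8 mmLlttWW=8 mmLlttWw=8 mmllTtWW=4 mmllTtWw=4 mmllttWW=4 mmllttWw=4
MMLLttWw hits 4/256; gcd=4; 4÷4/256÷4 = 1/64

P(MMLLttWw) = 1/64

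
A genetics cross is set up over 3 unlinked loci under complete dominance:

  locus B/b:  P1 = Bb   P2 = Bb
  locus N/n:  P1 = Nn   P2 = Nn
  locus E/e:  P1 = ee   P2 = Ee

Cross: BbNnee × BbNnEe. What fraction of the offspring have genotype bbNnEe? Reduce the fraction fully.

P(bbNnEe) = 1/16

BbNnee gametes: BNe×2, Bne×2, bNe×2, bne×2
BbNnEe gametes: BNE×1, BNe×1, BnE×1, Bne×1, bNE×1, bNe×1, bnE×1, bne×1
BbNnee×BbNnEe grid (8·8=64): BBNNEe=2 BBNNee=2 BBNnEe=4 BBNnee=4 BBnnEe=2 BBnnee=2 BbNNEe=4 BbNNee=4 BbNnEe=8 BbNnee=8 BbnnEe=4 Bbnnee=4 bbNNEe=2 bbNNee=2 bbNnEe=4 bbNnee=4 bbnnEe=2 bbnnee=2
bbNnEe hits 4/64; gcd=4; 4÷4/64÷4 = 1/16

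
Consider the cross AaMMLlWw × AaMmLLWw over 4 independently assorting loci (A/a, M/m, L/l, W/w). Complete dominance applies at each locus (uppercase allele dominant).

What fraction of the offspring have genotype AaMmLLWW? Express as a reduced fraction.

P(AaMmLLWW) = 1/32

AaMMLlWw gametes: AMLW×2, AMLw×2, AMlW×2, AMlw×2, aMLW×2, aMLw×2, aMlW×2, aMlw×2
AaMmLLWw gametes: AMLW×2, AMLw×2, AmLW×2, AmLw×2, aMLW×2, aMLw×2, amLW×2, amLw×2
AaMMLlWw×AaMmLLWw grid (16·16=256): AAMMLLWW=4 AAMMLLWw=8 AAMMLLww=4 AAMMLlWW=4 AAMMLlWw=8 AAMMLlww=4 AAMmLLWW=4 AAMmLLWw=8 AAMmLLww=4 AAMmLlWW=4 AAMmLlWw=8 AAMmLlww=4 AaMMLLWW=8 AaMMLLWw=16 AaMMLLww=8 AaMMLlWW=8 AaMMLlWw=16 AaMMLlww=8 AaMmLLWW=8 AaMmLLWw=16 AaMmLLww=8 AaMmLlWW=8 AaMmLlWw=16 AaMmLlww=8 aaMMLLWW=4 aaMMLLWw=8 aaMMLLww=4 aaMMLlWW=4 aaMMLlWw=8 aaMMLlww=4 aaMmLLWW=4 aaMmLLWw=8 aaMmLLww=4 aaMmLlWW=4 aaMmLlWw=8 aaMmLlww=4
AaMmLLWW hits 8/256; gcd=8; 8÷8/256÷8 = 1/32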